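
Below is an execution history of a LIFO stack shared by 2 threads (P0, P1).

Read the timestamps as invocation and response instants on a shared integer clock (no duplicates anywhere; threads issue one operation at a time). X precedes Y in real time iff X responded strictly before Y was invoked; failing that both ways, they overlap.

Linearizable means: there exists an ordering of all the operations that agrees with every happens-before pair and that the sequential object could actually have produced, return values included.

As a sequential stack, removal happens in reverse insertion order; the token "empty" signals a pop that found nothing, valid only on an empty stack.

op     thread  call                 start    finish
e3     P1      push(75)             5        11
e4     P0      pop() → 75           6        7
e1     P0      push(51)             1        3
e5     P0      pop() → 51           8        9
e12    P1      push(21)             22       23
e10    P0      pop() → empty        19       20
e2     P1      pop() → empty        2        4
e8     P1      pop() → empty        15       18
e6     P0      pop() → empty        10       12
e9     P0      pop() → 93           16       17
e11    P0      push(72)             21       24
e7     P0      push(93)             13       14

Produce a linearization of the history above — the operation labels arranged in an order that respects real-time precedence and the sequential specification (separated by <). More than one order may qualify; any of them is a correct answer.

e2 < e1 < e3 < e4 < e5 < e6 < e7 < e9 < e8 < e10 < e11 < e12

1. e2 pop() → empty, leaving stack <>
2. e1 push(51), leaving stack <51>
3. e3 push(75), leaving stack <51,75>
4. e4 pop() → 75, leaving stack <51>
5. e5 pop() → 51, leaving stack <>
6. e6 pop() → empty, leaving stack <>
7. e7 push(93), leaving stack <93>
8. e9 pop() → 93, leaving stack <>
9. e8 pop() → empty, leaving stack <>
10. e10 pop() → empty, leaving stack <>
11. e11 push(72), leaving stack <72>
12. e12 push(21), leaving stack <72,21>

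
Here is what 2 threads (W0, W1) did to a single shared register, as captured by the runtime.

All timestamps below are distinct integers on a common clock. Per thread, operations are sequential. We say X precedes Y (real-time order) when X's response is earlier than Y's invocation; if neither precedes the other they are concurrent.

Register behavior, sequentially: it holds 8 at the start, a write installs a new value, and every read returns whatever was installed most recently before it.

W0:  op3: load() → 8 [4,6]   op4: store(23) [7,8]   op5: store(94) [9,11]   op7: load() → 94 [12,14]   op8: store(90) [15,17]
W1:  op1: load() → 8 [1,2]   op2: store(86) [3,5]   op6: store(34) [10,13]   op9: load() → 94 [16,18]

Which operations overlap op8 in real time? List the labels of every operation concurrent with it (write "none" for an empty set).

op9

op8 runs from 15 to 17; window-overlapping ops are concurrent
op1 [1,2]: before
op2 [3,5]: before
op3 [4,6]: before
op4 [7,8]: before
op5 [9,11]: before
op6 [10,13]: before
op7 [12,14]: before
op9 [16,18]: concurrent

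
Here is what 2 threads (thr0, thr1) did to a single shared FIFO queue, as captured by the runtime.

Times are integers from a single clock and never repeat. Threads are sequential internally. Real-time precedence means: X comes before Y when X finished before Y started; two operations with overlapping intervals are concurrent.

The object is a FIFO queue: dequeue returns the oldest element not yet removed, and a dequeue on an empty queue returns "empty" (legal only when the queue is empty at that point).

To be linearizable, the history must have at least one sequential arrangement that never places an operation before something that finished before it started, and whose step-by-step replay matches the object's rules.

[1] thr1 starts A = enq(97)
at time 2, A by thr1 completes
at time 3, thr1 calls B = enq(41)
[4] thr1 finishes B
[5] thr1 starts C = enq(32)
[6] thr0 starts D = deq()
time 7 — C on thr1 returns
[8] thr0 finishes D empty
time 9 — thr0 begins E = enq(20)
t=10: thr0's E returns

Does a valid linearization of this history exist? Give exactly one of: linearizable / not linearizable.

cut after 7 events: linearizable; cut after 8 events (D responds, time 8): not linearizable
the 4 completed operations admit 2 real-time orders; each fails the FIFO queue replay
take A, B, C, D: step 4 already fails, because D deq() → empty cannot occur there
take A, B, D, C: step 3 already fails, because D deq() → empty cannot occur there

not linearizable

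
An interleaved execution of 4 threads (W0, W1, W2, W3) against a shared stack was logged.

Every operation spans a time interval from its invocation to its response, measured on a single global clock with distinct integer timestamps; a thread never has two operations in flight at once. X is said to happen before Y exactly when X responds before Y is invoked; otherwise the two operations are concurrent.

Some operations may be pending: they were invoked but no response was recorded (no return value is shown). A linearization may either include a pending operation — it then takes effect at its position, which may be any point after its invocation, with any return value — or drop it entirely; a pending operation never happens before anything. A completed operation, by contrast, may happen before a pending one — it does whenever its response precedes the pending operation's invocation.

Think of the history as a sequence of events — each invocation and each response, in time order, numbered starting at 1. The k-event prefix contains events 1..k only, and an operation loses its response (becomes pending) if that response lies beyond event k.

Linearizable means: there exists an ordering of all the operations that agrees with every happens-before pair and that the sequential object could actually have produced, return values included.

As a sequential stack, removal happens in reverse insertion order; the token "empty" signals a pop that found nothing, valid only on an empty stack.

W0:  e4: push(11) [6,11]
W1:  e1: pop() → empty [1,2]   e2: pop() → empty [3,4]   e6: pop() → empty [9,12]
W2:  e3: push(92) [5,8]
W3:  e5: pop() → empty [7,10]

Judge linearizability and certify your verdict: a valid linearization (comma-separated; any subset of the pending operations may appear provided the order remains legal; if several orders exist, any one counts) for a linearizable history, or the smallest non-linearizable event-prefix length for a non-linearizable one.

prefix check: 1..11 passes, 1..12 fails once e6's time-12 response joins
checked exhaustively: 12 real-time-consistent orders of 6 completed operations, zero legal stack replays
take e1, e2, e3, e4, e5, e6: step 5 already fails, because e5 pop() → empty cannot occur there
take e1, e2, e3, e4, e6, e5: step 5 already fails, because e6 pop() → empty cannot occur there

not linearizable — minimal violating prefix: 12 events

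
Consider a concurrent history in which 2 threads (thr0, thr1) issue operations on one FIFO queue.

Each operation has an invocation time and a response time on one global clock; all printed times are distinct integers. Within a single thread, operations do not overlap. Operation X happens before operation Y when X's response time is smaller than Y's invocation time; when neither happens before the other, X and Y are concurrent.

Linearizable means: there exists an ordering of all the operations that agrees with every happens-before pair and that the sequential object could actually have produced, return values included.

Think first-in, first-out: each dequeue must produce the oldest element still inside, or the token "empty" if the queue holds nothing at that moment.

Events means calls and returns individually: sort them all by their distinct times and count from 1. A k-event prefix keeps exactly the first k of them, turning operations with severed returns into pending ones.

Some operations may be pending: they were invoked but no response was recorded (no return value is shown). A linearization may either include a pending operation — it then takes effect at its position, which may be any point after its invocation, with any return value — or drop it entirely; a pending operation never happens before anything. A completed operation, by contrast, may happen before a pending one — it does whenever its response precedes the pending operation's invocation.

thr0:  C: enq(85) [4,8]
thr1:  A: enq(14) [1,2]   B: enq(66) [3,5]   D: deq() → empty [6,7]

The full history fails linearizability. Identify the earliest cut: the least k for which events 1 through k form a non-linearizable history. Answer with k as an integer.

one valid order for events 1..6 is A, B:
after step 1 (A enq(14)): queue <14>
after step 2 (B enq(66)): queue <14,66>
once event 7 joins (D's response, time 7), exhaustive search finds no witness
no escape via the 1 pending operation (C): every completion choice fails
one such order, A, B, D (pending dropped), breaks at step 3 where D deq() → empty is illegal

7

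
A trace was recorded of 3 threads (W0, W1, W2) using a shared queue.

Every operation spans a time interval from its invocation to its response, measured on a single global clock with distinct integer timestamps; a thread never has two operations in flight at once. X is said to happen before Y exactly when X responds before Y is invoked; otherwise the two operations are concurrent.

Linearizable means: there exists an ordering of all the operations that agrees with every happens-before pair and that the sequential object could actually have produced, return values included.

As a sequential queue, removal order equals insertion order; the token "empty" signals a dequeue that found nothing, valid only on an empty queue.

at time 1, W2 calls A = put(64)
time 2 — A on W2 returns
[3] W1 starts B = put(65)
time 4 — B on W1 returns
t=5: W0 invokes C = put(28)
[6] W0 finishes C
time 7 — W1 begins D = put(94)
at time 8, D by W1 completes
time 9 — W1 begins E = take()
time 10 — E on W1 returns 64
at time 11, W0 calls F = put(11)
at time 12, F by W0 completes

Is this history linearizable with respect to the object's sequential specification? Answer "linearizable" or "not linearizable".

linearizable

one valid linearization: A, B, C, D, E, F
step 1: A put(64) — queue <64>
step 2: B put(65) — queue <64,65>
step 3: C put(28) — queue <64,65,28>
step 4: D put(94) — queue <64,65,28,94>
step 5: E take() → 64 — queue <65,28,94>
step 6: F put(11) — queue <65,28,94,11>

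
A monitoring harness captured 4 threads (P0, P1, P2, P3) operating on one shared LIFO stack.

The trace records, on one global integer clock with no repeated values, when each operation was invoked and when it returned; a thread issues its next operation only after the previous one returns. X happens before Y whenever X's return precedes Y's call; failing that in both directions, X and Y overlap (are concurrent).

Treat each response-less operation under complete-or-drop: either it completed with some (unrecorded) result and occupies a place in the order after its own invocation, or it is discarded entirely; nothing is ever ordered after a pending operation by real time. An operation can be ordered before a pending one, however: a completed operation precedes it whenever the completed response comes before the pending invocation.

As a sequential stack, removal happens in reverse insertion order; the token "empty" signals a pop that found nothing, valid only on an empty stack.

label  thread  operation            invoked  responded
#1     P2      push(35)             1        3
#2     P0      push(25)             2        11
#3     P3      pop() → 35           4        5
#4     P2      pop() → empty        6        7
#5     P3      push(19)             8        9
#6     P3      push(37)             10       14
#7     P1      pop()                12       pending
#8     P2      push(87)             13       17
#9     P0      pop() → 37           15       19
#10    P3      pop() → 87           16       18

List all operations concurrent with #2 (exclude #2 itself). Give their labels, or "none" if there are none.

#1, #3, #4, #5, #6

#2 runs from 2 to 11; window-overlapping ops are concurrent
#1 [1,3]: concurrent
#3 [4,5]: concurrent
#4 [6,7]: concurrent
#5 [8,9]: concurrent
#6 [10,14]: concurrent
#7 [12,…): after
#8 [13,17]: after
#9 [15,19]: after
#10 [16,18]: after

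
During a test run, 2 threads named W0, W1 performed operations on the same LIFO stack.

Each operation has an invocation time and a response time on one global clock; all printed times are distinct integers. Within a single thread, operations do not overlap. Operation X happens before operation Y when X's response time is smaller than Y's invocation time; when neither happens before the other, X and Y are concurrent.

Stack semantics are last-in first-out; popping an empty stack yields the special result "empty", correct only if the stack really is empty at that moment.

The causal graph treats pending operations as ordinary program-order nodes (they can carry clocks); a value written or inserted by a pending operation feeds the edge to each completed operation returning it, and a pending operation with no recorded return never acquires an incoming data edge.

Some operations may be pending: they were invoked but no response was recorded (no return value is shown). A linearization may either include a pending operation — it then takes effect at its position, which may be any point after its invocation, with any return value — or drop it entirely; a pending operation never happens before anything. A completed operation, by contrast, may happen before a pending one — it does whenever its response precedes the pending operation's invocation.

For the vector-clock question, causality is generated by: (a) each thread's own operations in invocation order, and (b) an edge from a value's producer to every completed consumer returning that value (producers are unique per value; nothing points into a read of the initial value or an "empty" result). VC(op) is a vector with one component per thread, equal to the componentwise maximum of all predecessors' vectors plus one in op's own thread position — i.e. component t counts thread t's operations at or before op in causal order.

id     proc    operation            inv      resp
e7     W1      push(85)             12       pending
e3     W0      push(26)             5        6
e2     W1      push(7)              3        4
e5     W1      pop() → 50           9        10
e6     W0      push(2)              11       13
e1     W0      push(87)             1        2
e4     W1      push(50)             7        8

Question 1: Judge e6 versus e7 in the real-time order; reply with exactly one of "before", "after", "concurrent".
e6 spans [11,13], e7 spans [12,…)
the intervals overlap in both directions

concurrent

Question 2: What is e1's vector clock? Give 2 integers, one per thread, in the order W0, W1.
VC(e2, invoked at 3): no causal predecessors; +1 on W1 → (0, 1)
VC(e1, invoked at 1): no causal predecessors; +1 on W0 → (1, 0)
VC(e4, invoked at 7): max of VC(e2)=(0, 1), then +1 on thread W1 → (0, 2)
VC(e3, invoked at 5): max of VC(e1)=(1, 0), then +1 on thread W0 → (2, 0)
VC(e5, invoked at 9): max of VC(e4)=(0, 2), then +1 on thread W1 → (0, 3)
VC(e6, invoked at 11): max of VC(e3)=(2, 0), then +1 on thread W0 → (3, 0)
VC(e7, invoked at 12): max of VC(e5)=(0, 3), then +1 on thread W1 → (0, 4)
target: VC(e1) = (1, 0)

(1, 0)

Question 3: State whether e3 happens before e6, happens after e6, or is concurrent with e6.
e3 spans [5,6], e6 spans [11,13]
resp(e3)=6 < inv(e6)=11

before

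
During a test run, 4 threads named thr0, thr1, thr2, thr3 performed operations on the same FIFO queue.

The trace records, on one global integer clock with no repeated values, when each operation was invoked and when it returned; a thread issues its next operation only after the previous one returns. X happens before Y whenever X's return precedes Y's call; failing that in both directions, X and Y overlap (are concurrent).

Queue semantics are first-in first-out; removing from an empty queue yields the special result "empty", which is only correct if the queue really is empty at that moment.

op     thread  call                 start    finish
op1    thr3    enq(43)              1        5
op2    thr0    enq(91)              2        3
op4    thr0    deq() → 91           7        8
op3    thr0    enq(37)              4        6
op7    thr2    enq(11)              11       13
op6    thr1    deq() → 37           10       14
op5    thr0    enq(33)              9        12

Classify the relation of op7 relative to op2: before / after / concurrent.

after

op7 spans [11,13], op2 spans [2,3]
resp(op2)=3 < inv(op7)=11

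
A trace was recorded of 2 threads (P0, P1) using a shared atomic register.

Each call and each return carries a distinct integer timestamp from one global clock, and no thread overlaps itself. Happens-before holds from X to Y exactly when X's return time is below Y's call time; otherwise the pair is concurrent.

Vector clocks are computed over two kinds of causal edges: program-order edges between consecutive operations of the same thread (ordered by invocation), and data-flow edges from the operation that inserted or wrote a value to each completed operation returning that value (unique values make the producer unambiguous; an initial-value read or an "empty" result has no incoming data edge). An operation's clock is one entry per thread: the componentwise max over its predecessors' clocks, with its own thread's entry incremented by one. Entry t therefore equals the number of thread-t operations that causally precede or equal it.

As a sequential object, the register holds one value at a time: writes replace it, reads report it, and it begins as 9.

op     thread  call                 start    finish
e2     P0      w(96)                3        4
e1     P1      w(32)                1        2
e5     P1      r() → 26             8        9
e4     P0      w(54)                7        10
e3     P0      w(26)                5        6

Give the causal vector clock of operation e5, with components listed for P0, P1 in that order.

(2, 2)

e1 (invocation 1): nothing precedes it; P1's component alone gives (0, 1)
e2 (invocation 3): nothing precedes it; P0's component alone gives (1, 0)
e3 (invocation 5): componentwise max over VC(e2)=(1, 0), +1 at P0, giving (2, 0)
e4 (invocation 7): componentwise max over VC(e3)=(2, 0), +1 at P0, giving (3, 0)
e5 (invocation 8): componentwise max over VC(e1)=(0, 1), VC(e3)=(2, 0), +1 at P1, giving (2, 2)
target: VC(e5) = (2, 2)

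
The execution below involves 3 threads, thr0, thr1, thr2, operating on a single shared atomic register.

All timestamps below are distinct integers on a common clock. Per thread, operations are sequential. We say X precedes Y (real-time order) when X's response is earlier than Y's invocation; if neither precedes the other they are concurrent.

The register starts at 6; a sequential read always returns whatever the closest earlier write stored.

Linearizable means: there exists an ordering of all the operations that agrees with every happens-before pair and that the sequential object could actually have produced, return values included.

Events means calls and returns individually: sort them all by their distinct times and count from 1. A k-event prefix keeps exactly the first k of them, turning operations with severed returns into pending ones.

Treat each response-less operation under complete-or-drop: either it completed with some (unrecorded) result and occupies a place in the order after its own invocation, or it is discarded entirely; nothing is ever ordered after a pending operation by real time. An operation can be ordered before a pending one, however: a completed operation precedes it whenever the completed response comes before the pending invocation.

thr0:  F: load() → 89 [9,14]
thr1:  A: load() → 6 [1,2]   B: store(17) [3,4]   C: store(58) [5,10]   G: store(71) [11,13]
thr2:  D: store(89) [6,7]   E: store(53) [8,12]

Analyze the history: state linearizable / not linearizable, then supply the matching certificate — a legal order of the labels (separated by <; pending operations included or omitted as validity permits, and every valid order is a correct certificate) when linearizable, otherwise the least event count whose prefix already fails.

linearizable — witness: A < B < C < D < F < E < G

after step 1 (A load() → 6): value 6
after step 2 (B store(17)): value 17
after step 3 (C store(58)): value 58
after step 4 (D store(89)): value 89
after step 5 (F load() → 89): value 89
after step 6 (E store(53)): value 53
after step 7 (G store(71)): value 71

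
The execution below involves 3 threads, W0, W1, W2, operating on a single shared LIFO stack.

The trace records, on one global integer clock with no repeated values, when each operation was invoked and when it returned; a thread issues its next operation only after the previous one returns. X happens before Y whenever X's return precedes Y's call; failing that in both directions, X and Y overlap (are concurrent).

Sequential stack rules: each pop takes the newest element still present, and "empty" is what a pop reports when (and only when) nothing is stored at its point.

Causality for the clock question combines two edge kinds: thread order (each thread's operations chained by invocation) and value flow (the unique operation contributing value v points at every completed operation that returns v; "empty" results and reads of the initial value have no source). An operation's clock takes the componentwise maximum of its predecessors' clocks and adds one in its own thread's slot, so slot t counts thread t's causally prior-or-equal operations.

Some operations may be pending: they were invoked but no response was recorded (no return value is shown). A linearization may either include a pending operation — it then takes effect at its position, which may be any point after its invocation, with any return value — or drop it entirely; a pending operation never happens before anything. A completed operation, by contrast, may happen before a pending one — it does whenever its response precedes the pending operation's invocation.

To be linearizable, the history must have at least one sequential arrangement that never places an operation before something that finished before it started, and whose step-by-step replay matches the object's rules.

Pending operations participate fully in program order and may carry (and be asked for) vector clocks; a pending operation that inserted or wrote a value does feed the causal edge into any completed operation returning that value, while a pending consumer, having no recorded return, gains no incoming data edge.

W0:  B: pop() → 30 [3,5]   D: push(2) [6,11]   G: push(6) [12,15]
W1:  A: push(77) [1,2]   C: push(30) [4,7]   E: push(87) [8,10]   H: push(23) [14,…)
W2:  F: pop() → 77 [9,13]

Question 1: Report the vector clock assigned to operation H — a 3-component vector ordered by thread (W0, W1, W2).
invoked at 1, A has no predecessors; its own W1 bump gives (0, 1, 0)
invoked at 9, F merges VC(A)=(0, 1, 0) and bumps W2's slot → (0, 1, 1)
invoked at 4, C merges VC(A)=(0, 1, 0) and bumps W1's slot → (0, 2, 0)
invoked at 8, E merges VC(C)=(0, 2, 0) and bumps W1's slot → (0, 3, 0)
invoked at 3, B merges VC(C)=(0, 2, 0) and bumps W0's slot → (1, 2, 0)
invoked at 14, H merges VC(E)=(0, 3, 0) and bumps W1's slot → (0, 4, 0)
invoked at 6, D merges VC(B)=(1, 2, 0) and bumps W0's slot → (2, 2, 0)
invoked at 12, G merges VC(D)=(2, 2, 0) and bumps W0's slot → (3, 2, 0)
target: VC(H) = (0, 4, 0)

(0, 4, 0)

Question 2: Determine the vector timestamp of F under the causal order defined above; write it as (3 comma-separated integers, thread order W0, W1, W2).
no predecessors for A (invoked 1): W1 increments from zero → (0, 1, 0)
F (invocation 9): componentwise max over VC(A)=(0, 1, 0), +1 at W2, giving (0, 1, 1)
C (invocation 4): componentwise max over VC(A)=(0, 1, 0), +1 at W1, giving (0, 2, 0)
E (invocation 8): componentwise max over VC(C)=(0, 2, 0), +1 at W1, giving (0, 3, 0)
B (invocation 3): componentwise max over VC(C)=(0, 2, 0), +1 at W0, giving (1, 2, 0)
H (invocation 14): componentwise max over VC(E)=(0, 3, 0), +1 at W1, giving (0, 4, 0)
D (invocation 6): componentwise max over VC(B)=(1, 2, 0), +1 at W0, giving (2, 2, 0)
G (invocation 12): componentwise max over VC(D)=(2, 2, 0), +1 at W0, giving (3, 2, 0)
target: VC(F) = (0, 1, 1)

(0, 1, 1)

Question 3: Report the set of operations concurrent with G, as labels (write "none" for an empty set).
G runs from 12 to 15; window-overlapping ops are concurrent
A [1,2]: before
B [3,5]: before
C [4,7]: before
D [6,11]: before
E [8,10]: before
F [9,13]: concurrent
H [14,…): concurrent

F, H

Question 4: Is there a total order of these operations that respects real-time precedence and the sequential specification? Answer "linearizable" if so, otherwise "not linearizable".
witness order: A, C, B, F, D, E, G
after step 1 (A push(77)): stack <77>
after step 2 (C push(30)): stack <77,30>
after step 3 (B pop() → 30): stack <77>
after step 4 (F pop() → 77): stack <>
after step 5 (D push(2)): stack <2>
after step 6 (E push(87)): stack <2,87>
after step 7 (G push(6)): stack <2,87,6>

linearizable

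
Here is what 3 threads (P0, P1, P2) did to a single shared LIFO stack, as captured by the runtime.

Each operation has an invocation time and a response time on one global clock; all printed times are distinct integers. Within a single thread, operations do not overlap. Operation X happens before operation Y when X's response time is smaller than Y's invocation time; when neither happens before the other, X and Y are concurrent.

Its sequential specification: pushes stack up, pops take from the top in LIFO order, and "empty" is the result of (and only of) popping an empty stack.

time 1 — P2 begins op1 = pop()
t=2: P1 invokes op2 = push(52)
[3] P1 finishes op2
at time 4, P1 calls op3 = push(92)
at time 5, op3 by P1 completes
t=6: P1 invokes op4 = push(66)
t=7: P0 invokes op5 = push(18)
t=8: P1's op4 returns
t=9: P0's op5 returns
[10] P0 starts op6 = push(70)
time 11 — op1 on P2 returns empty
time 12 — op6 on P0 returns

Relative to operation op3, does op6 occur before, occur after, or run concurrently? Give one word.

op6 spans [10,12], op3 spans [4,5]
resp(op3)=5 < inv(op6)=10

after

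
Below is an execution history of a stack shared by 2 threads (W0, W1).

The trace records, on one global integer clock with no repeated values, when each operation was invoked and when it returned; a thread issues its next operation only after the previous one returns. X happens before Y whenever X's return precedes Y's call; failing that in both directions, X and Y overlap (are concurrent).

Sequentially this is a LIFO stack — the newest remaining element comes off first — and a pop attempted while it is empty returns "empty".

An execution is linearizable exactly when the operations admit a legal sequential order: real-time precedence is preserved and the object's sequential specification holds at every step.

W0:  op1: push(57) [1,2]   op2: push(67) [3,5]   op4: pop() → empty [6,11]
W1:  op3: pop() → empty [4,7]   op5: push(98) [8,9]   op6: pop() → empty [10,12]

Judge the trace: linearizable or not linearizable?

not linearizable

prefix check: 1..6 passes, 1..7 fails once op3's time-7 response joins
no legal order exists: 2 real-time-consistent candidates over 3 completed stack operations, all rejected
every completion of the 1 pending operation (op4) was checked; none linearizes
e.g. op1, op2, op3 (pending dropped): illegal at step 3, since op3 pop() → empty cannot apply there
e.g. op1, op3, op2 (pending dropped): illegal at step 2, since op3 pop() → empty cannot apply there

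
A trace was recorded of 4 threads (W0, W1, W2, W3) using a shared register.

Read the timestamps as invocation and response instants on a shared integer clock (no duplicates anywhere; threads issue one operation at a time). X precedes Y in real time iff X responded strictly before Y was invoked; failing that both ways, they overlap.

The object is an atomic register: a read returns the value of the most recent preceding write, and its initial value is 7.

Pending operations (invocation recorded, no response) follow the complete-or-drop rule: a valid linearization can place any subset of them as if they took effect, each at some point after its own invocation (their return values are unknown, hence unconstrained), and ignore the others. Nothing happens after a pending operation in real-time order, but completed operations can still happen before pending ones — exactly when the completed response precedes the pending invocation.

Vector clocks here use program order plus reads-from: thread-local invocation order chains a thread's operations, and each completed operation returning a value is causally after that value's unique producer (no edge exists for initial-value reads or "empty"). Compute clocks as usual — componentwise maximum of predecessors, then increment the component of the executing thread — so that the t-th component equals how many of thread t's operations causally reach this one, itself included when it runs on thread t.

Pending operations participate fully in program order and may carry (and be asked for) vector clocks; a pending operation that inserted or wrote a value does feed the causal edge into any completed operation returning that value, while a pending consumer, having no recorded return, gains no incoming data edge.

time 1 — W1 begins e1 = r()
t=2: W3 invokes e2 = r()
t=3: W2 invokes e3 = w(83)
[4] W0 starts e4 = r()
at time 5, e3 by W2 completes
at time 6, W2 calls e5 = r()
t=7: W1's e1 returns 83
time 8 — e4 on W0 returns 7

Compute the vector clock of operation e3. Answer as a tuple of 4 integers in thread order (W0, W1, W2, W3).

e2, invoked 2, has no incoming edges; only W3's bump applies → (0, 0, 0, 1)
e3, invoked 3, has no incoming edges; only W2's bump applies → (0, 0, 1, 0)
e4, invoked 4, has no incoming edges; only W0's bump applies → (1, 0, 0, 0)
e5 (invocation 6): componentwise max over VC(e3)=(0, 0, 1, 0), +1 at W2, giving (0, 0, 2, 0)
e1 (invocation 1): componentwise max over VC(e3)=(0, 0, 1, 0), +1 at W1, giving (0, 1, 1, 0)
target: VC(e3) = (0, 0, 1, 0)

(0, 0, 1, 0)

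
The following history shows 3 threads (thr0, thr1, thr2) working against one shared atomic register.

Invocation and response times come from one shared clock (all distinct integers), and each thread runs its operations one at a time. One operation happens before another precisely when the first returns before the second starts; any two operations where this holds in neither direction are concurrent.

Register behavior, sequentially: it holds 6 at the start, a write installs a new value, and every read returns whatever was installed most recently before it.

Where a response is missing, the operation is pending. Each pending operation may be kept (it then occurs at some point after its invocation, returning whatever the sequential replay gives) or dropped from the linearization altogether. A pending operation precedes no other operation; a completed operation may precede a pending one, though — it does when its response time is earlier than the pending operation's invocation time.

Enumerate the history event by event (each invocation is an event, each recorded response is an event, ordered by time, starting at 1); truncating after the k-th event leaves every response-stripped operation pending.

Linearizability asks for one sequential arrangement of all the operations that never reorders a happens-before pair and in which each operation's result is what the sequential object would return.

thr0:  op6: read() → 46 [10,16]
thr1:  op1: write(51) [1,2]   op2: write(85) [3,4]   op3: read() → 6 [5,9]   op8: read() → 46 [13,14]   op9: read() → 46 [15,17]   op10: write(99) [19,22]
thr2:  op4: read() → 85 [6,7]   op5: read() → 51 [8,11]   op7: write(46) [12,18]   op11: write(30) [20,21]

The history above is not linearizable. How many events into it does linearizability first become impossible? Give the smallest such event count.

events 1..8 are still linearizable — one witness is op1, op2, op3, op4:
step 1: op1 write(51) — value 51
step 2: op2 write(85) — value 85
step 3: op3 read() (pending, included) — value 85
step 4: op4 read() → 85 — value 85
event 9 — op3's response, time 9 — after it, nothing linearizes
completion choices over the 1 pending operation (op5) were checked; none helps
for example op1, op2, op3, op4 (pending dropped) fails at step 3: op3 read() → 6 is not legal there
for example op1, op2, op4, op3 (pending dropped) fails at step 4: op3 read() → 6 is not legal there

9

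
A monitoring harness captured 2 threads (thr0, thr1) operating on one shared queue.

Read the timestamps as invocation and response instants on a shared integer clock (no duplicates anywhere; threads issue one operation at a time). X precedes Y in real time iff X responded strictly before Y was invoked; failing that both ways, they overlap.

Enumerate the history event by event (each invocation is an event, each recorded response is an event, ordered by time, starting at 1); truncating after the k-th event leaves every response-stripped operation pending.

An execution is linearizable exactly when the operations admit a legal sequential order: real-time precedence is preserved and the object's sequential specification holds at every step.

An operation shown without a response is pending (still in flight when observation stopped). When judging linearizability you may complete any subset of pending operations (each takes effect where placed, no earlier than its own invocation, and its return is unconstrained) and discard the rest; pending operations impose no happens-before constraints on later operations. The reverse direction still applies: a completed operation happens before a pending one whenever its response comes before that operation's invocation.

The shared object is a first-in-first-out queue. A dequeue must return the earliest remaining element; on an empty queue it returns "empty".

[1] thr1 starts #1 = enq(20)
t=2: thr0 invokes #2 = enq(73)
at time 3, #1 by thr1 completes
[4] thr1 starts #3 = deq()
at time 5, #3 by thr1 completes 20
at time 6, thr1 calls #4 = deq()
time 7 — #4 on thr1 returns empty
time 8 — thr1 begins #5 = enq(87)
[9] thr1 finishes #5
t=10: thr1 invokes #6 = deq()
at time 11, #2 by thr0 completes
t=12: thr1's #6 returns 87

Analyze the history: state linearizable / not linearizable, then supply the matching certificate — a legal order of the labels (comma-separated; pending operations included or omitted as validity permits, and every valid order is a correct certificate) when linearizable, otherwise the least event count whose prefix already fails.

linearizable — witness: #1, #3, #4, #5, #2, #6

step 1: #1 enq(20) — queue <20>
step 2: #3 deq() → 20 — queue <>
step 3: #4 deq() → empty — queue <>
step 4: #5 enq(87) — queue <87>
step 5: #2 enq(73) — queue <87,73>
step 6: #6 deq() → 87 — queue <73>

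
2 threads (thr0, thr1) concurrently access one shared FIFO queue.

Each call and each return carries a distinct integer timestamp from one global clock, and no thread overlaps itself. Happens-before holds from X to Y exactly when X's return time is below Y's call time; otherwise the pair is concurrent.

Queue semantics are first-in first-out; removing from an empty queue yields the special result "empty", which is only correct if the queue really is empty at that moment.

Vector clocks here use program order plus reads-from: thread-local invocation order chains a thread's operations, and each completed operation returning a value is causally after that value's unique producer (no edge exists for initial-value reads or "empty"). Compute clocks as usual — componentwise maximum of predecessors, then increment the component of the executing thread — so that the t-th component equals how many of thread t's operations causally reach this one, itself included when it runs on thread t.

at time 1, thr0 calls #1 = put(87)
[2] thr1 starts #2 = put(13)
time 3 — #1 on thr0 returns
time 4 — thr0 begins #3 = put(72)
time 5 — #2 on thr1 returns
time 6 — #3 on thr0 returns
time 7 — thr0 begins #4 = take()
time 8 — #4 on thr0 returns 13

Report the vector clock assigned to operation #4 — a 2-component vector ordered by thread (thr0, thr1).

#2, invoked 2, has no incoming edges; only thr1's bump applies → (0, 1)
#1, invoked 1, has no incoming edges; only thr0's bump applies → (1, 0)
#3 (invocation 4): componentwise max over VC(#1)=(1, 0), +1 at thr0, giving (2, 0)
#4 (invocation 7): componentwise max over VC(#2)=(0, 1), VC(#3)=(2, 0), +1 at thr0, giving (3, 1)
target: VC(#4) = (3, 1)

(3, 1)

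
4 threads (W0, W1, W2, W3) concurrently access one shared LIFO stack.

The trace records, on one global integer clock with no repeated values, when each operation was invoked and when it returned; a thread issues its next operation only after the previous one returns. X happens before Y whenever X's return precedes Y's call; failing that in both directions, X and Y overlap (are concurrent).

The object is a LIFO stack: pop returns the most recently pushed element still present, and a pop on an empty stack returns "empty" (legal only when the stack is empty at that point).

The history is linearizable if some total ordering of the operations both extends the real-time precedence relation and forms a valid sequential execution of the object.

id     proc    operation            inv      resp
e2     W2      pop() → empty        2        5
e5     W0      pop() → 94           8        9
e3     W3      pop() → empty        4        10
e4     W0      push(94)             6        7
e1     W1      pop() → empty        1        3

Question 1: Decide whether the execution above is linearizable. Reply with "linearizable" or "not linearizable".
one valid linearization: e1, e2, e3, e4, e5
after step 1 (e1 pop() → empty): stack <>
after step 2 (e2 pop() → empty): stack <>
after step 3 (e3 pop() → empty): stack <>
after step 4 (e4 push(94)): stack <94>
after step 5 (e5 pop() → 94): stack <>

linearizable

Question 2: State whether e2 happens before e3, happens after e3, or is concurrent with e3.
Answer: concurrent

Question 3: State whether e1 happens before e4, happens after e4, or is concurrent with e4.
Answer: before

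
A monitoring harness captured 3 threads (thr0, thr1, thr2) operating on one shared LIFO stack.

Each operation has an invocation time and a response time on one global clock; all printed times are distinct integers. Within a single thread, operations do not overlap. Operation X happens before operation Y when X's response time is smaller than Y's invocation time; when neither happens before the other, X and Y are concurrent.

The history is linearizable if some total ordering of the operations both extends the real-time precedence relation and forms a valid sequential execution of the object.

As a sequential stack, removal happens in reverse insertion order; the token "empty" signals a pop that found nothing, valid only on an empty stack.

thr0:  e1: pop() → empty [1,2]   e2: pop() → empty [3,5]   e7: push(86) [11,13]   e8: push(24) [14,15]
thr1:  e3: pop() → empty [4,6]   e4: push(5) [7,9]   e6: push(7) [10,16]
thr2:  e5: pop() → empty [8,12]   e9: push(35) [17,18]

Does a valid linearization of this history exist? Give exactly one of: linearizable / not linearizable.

witness order: e1, e2, e3, e5, e4, e6, e7, e8, e9
1. e1 pop() → empty, leaving stack <>
2. e2 pop() → empty, leaving stack <>
3. e3 pop() → empty, leaving stack <>
4. e5 pop() → empty, leaving stack <>
5. e4 push(5), leaving stack <5>
6. e6 push(7), leaving stack <5,7>
7. e7 push(86), leaving stack <5,7,86>
8. e8 push(24), leaving stack <5,7,86,24>
9. e9 push(35), leaving stack <5,7,86,24,35>

linearizable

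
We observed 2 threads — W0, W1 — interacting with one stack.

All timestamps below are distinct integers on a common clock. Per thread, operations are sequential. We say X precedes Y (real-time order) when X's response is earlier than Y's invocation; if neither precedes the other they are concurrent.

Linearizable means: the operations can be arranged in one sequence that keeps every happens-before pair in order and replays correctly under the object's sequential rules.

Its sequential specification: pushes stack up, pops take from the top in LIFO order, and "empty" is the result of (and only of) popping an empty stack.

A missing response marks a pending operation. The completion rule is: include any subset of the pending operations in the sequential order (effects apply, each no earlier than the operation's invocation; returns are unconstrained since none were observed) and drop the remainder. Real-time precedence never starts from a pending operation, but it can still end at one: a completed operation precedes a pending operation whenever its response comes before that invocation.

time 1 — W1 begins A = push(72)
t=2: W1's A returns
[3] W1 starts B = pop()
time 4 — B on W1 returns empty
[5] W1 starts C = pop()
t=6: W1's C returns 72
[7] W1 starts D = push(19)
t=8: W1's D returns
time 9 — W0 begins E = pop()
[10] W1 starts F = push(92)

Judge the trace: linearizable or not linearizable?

events 1..3 are fine; event 4 — the response of B at time 4 — makes the prefix non-linearizable
the completed operations (2 total) allow one real-time order; the stack replay rejects it
sample order A, B stalls at step 2 — B pop() → empty has no legal effect

not linearizable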